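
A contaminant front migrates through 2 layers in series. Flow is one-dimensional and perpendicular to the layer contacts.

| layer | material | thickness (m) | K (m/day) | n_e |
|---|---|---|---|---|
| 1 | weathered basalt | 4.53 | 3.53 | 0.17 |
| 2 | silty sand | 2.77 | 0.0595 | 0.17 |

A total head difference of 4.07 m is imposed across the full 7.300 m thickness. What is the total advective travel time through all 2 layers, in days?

14.6

With flow normal to the layers, continuity requires the same specific discharge q through every layer.
Σ(b_i/K_i) = 4.53/3.53 + 2.77/0.0595 = 47.84 d.
q = Δh / Σ(b_i/K_i) = 4.07 / 47.84 = 0.08508 m/day.
In each layer the seepage velocity is v_i = q/n_i, so the layer transit time is t_i = b_i·n_i / q:
  layer 1 (weathered basalt): t_1 = 4.53 × 0.17 / 0.08508 = 9.052 d
  layer 2 (silty sand): t_2 = 2.77 × 0.17 / 0.08508 = 5.535 d
Total t = Σ t_i = 14.59 days.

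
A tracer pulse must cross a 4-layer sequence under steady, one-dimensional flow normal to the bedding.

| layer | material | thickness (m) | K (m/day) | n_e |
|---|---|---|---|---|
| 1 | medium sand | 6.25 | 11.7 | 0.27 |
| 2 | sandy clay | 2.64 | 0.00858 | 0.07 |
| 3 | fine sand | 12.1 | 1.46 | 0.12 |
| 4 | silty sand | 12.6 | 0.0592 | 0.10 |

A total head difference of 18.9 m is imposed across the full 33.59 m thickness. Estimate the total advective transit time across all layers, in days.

128

With flow normal to the layers, continuity requires the same specific discharge q through every layer.
Σ(b_i/K_i) = 6.25/11.7 + 2.64/0.00858 + 12.1/1.46 + 12.6/0.0592 = 529.4 d.
q = Δh / Σ(b_i/K_i) = 18.9 / 529.4 = 0.03570 m/day.
In each layer the seepage velocity is v_i = q/n_i, so the layer transit time is t_i = b_i·n_i / q:
  layer 1 (medium sand): t_1 = 6.25 × 0.27 / 0.03570 = 47.26 d
  layer 2 (sandy clay): t_2 = 2.64 × 0.07 / 0.03570 = 5.176 d
  layer 3 (fine sand): t_3 = 12.1 × 0.12 / 0.03570 = 40.67 d
  layer 4 (silty sand): t_4 = 12.6 × 0.10 / 0.03570 = 35.29 d
Total t = Σ t_i = 128.4 days.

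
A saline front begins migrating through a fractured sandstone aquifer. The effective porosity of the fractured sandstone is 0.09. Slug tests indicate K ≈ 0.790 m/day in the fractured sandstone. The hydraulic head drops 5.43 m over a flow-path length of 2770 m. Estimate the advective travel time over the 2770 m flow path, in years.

441

Hydraulic gradient i = Δh / L = 5.43 / 2770 = 0.001960.
Darcy flux q = K · i = 0.7900 × 0.001960 = 0.001549 m/day.
Seepage velocity v = q / n_e = 0.001549 / 0.09 = 0.01721 m/day.
Travel time t = L / v = 2770 / 0.01721 = 1.610e+05 days = 440.7 years.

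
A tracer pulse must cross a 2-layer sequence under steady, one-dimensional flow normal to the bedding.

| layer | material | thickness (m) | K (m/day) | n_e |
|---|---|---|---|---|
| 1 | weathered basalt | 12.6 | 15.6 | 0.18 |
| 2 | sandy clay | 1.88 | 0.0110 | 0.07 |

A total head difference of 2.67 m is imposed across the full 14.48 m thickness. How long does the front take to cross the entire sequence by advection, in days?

154

With flow normal to the layers, continuity requires the same specific discharge q through every layer.
Σ(b_i/K_i) = 12.6/15.6 + 1.88/0.0110 = 171.7 d.
q = Δh / Σ(b_i/K_i) = 2.67 / 171.7 = 0.01555 m/day.
In each layer the seepage velocity is v_i = q/n_i, so the layer transit time is t_i = b_i·n_i / q:
  layer 1 (weathered basalt): t_1 = 12.6 × 0.18 / 0.01555 = 145.9 d
  layer 2 (sandy clay): t_2 = 1.88 × 0.07 / 0.01555 = 8.464 d
Total t = Σ t_i = 154.3 days.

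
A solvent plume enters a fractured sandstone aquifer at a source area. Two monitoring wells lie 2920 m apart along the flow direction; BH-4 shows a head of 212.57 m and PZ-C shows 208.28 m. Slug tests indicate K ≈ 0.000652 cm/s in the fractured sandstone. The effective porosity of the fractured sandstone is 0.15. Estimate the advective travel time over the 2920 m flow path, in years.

1450

Convert K: 0.000652 cm/s × 864 = 0.5633 m/day.
Hydraulic gradient i = (212.57 − 208.28) / 2920 = 4.29 / 2920 = 0.001469.
Darcy flux q = K · i = 0.5633 × 0.001469 = 0.0008276 m/day.
Seepage velocity v = q / n_e = 0.0008276 / 0.15 = 0.005518 m/day.
Travel time t = L / v = 2920 / 0.005518 = 5.292e+05 days = 1449 years.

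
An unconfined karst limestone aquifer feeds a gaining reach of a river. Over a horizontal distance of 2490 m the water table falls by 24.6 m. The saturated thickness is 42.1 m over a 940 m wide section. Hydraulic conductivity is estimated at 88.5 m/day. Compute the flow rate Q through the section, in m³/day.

34600

Cross-sectional area A = 940 × 42.1 = 39574 m².
Hydraulic gradient i = Δh / L = 24.6 / 2490 = 0.009880.
Darcy's law: Q = K · A · i = 88.50 × 39574 × 0.009880 = 34601 m³/day.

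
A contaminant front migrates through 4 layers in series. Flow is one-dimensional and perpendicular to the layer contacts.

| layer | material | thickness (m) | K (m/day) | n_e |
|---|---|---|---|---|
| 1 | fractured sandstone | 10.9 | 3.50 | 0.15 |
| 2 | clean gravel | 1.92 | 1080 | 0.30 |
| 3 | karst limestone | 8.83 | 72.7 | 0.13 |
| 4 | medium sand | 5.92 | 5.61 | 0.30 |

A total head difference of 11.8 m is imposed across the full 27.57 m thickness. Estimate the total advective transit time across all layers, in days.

1.87

With flow normal to the layers, continuity requires the same specific discharge q through every layer.
Σ(b_i/K_i) = 10.9/3.50 + 1.92/1080 + 8.83/72.7 + 5.92/5.61 = 4.293 d.
q = Δh / Σ(b_i/K_i) = 11.8 / 4.293 = 2.749 m/day.
In each layer the seepage velocity is v_i = q/n_i, so the layer transit time is t_i = b_i·n_i / q:
  layer 1 (fractured sandstone): t_1 = 10.9 × 0.15 / 2.749 = 0.5948 d
  layer 2 (clean gravel): t_2 = 1.92 × 0.30 / 2.749 = 0.2095 d
  layer 3 (karst limestone): t_3 = 8.83 × 0.13 / 2.749 = 0.4176 d
  layer 4 (medium sand): t_4 = 5.92 × 0.30 / 2.749 = 0.6461 d
Total t = Σ t_i = 1.868 days.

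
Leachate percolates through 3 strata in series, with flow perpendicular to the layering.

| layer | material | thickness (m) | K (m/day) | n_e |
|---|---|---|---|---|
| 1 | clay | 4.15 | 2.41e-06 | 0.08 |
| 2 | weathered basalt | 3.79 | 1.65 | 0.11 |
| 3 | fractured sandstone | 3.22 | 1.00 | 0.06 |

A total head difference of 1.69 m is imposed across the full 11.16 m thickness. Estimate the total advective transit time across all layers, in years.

With flow normal to the layers, continuity requires the same specific discharge q through every layer.
Σ(b_i/K_i) = 4.15/2.41e-06 + 3.79/1.65 + 3.22/1.00 = 1.722e+06 d.
q = Δh / Σ(b_i/K_i) = 1.69 / 1.722e+06 = 9.814e-07 m/day.
In each layer the seepage velocity is v_i = q/n_i, so the layer transit time is t_i = b_i·n_i / q:
  layer 1 (clay): t_1 = 4.15 × 0.08 / 9.814e-07 = 3.383e+05 d
  layer 2 (weathered basalt): t_2 = 3.79 × 0.11 / 9.814e-07 = 4.248e+05 d
  layer 3 (fractured sandstone): t_3 = 3.22 × 0.06 / 9.814e-07 = 1.969e+05 d
Total t = Σ t_i = 9.599e+05 days = 2628 years.

2630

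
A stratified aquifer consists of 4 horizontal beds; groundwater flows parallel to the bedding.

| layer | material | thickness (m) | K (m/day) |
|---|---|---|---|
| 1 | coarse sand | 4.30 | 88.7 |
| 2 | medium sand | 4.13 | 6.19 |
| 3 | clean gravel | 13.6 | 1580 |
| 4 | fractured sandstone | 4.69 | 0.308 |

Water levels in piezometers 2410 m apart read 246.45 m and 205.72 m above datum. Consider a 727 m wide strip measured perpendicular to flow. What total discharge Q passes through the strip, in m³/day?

269000

Flow is parallel to layering, so each bed carries its own Darcy discharge and the transmissivities add.
Σ(K_i·b_i) = 88.7×4.30 + 6.19×4.13 + 1580×13.6 + 0.308×4.69 = 21896 m²/day.
Hydraulic gradient i = (246.45 − 205.72) / 2410 = 40.73 / 2410 = 0.01690.
Q = Σ(K_i·b_i) · W · i = 21896 × 727 × 0.01690 = 2.690e+05 m³/day.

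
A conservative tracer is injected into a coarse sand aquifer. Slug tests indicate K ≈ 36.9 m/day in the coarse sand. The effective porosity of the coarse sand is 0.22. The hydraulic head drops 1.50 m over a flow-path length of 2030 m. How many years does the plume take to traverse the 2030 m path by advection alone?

44.8

Hydraulic gradient i = Δh / L = 1.50 / 2030 = 0.0007389.
Darcy flux q = K · i = 36.90 × 0.0007389 = 0.02727 m/day.
Seepage velocity v = q / n_e = 0.02727 / 0.22 = 0.1239 m/day.
Travel time t = L / v = 2030 / 0.1239 = 16379 days = 44.84 years.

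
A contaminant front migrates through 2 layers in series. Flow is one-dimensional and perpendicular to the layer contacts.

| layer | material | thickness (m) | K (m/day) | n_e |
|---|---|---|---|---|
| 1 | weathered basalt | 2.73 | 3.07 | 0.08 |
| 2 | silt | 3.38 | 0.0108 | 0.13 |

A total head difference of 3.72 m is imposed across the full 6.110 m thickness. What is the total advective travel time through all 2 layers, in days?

55.5

With flow normal to the layers, continuity requires the same specific discharge q through every layer.
Σ(b_i/K_i) = 2.73/3.07 + 3.38/0.0108 = 313.9 d.
q = Δh / Σ(b_i/K_i) = 3.72 / 313.9 = 0.01185 m/day.
In each layer the seepage velocity is v_i = q/n_i, so the layer transit time is t_i = b_i·n_i / q:
  layer 1 (weathered basalt): t_1 = 2.73 × 0.08 / 0.01185 = 18.43 d
  layer 2 (silt): t_2 = 3.38 × 0.13 / 0.01185 = 37.07 d
Total t = Σ t_i = 55.50 days.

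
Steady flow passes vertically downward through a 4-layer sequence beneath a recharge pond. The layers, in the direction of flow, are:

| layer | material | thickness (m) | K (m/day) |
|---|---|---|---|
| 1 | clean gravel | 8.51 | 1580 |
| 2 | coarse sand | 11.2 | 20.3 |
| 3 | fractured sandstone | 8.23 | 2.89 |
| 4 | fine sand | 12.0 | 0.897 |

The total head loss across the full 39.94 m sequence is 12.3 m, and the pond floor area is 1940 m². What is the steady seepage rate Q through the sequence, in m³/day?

Flow is perpendicular to layering, so the layers act in series and the equivalent K is the thickness-weighted harmonic mean.
Total thickness L = 8.51 + 11.2 + 8.23 + 12.0 = 39.94 m.
Σ(b_i/K_i) = 8.51/1580 + 11.2/20.3 + 8.23/2.89 + 12.0/0.897 = 16.78 d.
K_eq = L / Σ(b_i/K_i) = 39.94 / 16.78 = 2.380 m/day.
Q = K_eq · A · (Δh/L) = 2.380 × 1940 × (12.3/39.94) = 1422 m³/day.

1420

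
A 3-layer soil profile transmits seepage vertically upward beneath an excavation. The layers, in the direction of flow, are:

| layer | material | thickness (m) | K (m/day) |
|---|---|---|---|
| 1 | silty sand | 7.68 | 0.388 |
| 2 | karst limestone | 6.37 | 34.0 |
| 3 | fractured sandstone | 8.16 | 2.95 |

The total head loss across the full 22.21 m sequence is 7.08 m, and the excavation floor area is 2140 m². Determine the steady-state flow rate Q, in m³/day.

Flow is perpendicular to layering, so the layers act in series and the equivalent K is the thickness-weighted harmonic mean.
Total thickness L = 7.68 + 6.37 + 8.16 = 22.21 m.
Σ(b_i/K_i) = 7.68/0.388 + 6.37/34.0 + 8.16/2.95 = 22.75 d.
K_eq = L / Σ(b_i/K_i) = 22.21 / 22.75 = 0.9764 m/day.
Q = K_eq · A · (Δh/L) = 0.9764 × 2140 × (7.08/22.21) = 666.1 m³/day.

666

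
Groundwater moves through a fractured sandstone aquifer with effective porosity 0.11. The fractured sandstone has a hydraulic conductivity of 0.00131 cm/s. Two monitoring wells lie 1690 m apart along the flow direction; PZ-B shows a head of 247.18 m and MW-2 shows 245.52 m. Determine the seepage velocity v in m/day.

0.0101

Convert K: 0.00131 cm/s × 864 = 1.132 m/day.
Hydraulic gradient i = (247.18 − 245.52) / 1690 = 1.66 / 1690 = 0.0009822.
Darcy flux q = K · i = 1.132 × 0.0009822 = 0.001112 m/day.
Seepage velocity v = q / n_e = 0.001112 / 0.11 = 0.01011 m/day.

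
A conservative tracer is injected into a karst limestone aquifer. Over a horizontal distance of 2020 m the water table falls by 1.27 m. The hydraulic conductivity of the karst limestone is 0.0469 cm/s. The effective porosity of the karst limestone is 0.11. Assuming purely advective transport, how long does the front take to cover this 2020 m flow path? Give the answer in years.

Convert K: 0.0469 cm/s × 864 = 40.52 m/day.
Hydraulic gradient i = Δh / L = 1.27 / 2020 = 0.0006287.
Darcy flux q = K · i = 40.52 × 0.0006287 = 0.02548 m/day.
Seepage velocity v = q / n_e = 0.02548 / 0.11 = 0.2316 m/day.
Travel time t = L / v = 2020 / 0.2316 = 8722 days = 23.88 years.

23.9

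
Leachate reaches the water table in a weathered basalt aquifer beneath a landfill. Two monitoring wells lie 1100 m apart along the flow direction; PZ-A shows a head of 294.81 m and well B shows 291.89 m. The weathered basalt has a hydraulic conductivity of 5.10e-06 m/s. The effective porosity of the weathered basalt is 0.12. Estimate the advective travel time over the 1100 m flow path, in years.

Convert K: 5.10e-06 m/s × 86400 = 0.4406 m/day.
Hydraulic gradient i = (294.81 − 291.89) / 1100 = 2.92 / 1100 = 0.002655.
Darcy flux q = K · i = 0.4406 × 0.002655 = 0.001170 m/day.
Seepage velocity v = q / n_e = 0.001170 / 0.12 = 0.009747 m/day.
Travel time t = L / v = 1100 / 0.009747 = 1.128e+05 days = 309.0 years.

309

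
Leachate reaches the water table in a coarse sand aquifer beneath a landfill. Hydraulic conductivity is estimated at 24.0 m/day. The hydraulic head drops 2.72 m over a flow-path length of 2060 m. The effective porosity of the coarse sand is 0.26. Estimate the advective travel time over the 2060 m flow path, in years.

46.3

Hydraulic gradient i = Δh / L = 2.72 / 2060 = 0.001320.
Darcy flux q = K · i = 24.00 × 0.001320 = 0.03169 m/day.
Seepage velocity v = q / n_e = 0.03169 / 0.26 = 0.1219 m/day.
Travel time t = L / v = 2060 / 0.1219 = 16902 days = 46.27 years.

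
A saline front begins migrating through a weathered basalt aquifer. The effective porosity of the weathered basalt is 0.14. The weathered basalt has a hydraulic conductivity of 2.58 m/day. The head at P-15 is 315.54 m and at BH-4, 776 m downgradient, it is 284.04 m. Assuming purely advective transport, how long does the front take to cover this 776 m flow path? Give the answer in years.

2.84

Hydraulic gradient i = (315.54 − 284.04) / 776 = 31.5 / 776 = 0.04059.
Darcy flux q = K · i = 2.580 × 0.04059 = 0.1047 m/day.
Seepage velocity v = q / n_e = 0.1047 / 0.14 = 0.7481 m/day.
Travel time t = L / v = 776 / 0.7481 = 1037 days = 2.840 years.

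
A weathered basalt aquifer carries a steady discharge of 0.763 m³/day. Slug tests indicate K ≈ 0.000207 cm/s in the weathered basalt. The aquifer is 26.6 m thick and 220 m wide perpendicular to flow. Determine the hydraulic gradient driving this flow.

0.000729

Convert K: 0.000207 cm/s × 864 = 0.1788 m/day.
Cross-sectional area A = 220 × 26.6 = 5852 m².
From Q = K·A·i, i = Q / (K·A) = 0.763 / (0.1788 × 5852) = 0.0007290.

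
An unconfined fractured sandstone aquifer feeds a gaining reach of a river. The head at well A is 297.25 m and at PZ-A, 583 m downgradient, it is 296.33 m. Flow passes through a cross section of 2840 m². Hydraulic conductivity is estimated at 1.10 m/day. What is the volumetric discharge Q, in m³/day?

Hydraulic gradient i = (297.25 − 296.33) / 583 = 0.92 / 583 = 0.001578.
Darcy's law: Q = K · A · i = 1.100 × 2840 × 0.001578 = 4.930 m³/day.

4.93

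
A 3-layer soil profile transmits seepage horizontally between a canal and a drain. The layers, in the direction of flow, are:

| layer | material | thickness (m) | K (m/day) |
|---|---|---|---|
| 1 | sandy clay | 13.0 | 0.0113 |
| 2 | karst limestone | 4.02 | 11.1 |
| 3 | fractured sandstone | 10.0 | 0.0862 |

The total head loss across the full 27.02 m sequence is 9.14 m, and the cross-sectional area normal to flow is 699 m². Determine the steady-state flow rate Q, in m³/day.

5.04

Flow is perpendicular to layering, so the layers act in series and the equivalent K is the thickness-weighted harmonic mean.
Total thickness L = 13.0 + 4.02 + 10.0 = 27.02 m.
Σ(b_i/K_i) = 13.0/0.0113 + 4.02/11.1 + 10.0/0.0862 = 1267 d.
K_eq = L / Σ(b_i/K_i) = 27.02 / 1267 = 0.02133 m/day.
Q = K_eq · A · (Δh/L) = 0.02133 × 699 × (9.14/27.02) = 5.043 m³/day.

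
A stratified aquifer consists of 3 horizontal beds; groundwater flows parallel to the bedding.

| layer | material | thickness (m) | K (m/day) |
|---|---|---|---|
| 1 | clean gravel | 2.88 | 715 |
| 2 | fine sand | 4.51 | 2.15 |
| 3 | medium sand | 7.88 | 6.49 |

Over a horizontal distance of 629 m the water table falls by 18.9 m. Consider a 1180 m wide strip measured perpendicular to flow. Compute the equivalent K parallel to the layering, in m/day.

Flow is parallel to layering, so each bed carries its own Darcy discharge and the transmissivities add.
Σ(K_i·b_i) = 715×2.88 + 2.15×4.51 + 6.49×7.88 = 2120 m²/day.
Total thickness b = 15.27 m, so K_eq = Σ(K_i·b_i)/b = 138.8 m/day.

139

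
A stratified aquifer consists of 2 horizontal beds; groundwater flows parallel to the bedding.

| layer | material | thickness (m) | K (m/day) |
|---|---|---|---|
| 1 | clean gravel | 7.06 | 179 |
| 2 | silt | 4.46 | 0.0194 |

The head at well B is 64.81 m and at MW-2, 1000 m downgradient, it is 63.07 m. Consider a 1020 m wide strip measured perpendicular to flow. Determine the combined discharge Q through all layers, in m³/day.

2240

Flow is parallel to layering, so each bed carries its own Darcy discharge and the transmissivities add.
Σ(K_i·b_i) = 179×7.06 + 0.0194×4.46 = 1264 m²/day.
Hydraulic gradient i = (64.81 − 63.07) / 1000 = 1.74 / 1000 = 0.001740.
Q = Σ(K_i·b_i) · W · i = 1264 × 1020 × 0.001740 = 2243 m³/day.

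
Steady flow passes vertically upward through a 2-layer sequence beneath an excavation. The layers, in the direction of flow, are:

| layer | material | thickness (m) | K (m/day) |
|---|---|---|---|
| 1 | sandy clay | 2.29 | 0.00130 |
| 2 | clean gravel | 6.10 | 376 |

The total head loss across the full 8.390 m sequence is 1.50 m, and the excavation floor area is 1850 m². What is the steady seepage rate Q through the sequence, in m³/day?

1.58

Flow is perpendicular to layering, so the layers act in series and the equivalent K is the thickness-weighted harmonic mean.
Total thickness L = 2.29 + 6.10 = 8.390 m.
Σ(b_i/K_i) = 2.29/0.00130 + 6.10/376 = 1762 d.
K_eq = L / Σ(b_i/K_i) = 8.390 / 1762 = 0.004763 m/day.
Q = K_eq · A · (Δh/L) = 0.004763 × 1850 × (1.50/8.390) = 1.575 m³/day.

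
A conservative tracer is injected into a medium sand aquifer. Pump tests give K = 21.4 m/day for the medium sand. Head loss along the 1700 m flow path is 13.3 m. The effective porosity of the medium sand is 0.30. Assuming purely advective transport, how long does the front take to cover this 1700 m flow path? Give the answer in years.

Hydraulic gradient i = Δh / L = 13.3 / 1700 = 0.007824.
Darcy flux q = K · i = 21.40 × 0.007824 = 0.1674 m/day.
Seepage velocity v = q / n_e = 0.1674 / 0.30 = 0.5581 m/day.
Travel time t = L / v = 1700 / 0.5581 = 3046 days = 8.340 years.

8.34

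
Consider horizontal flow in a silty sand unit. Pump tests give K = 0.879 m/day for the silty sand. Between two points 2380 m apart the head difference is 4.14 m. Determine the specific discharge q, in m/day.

0.00153

Hydraulic gradient i = Δh / L = 4.14 / 2380 = 0.001739.
Specific discharge q = K · i = 0.8790 × 0.001739 = 0.001529 m/day.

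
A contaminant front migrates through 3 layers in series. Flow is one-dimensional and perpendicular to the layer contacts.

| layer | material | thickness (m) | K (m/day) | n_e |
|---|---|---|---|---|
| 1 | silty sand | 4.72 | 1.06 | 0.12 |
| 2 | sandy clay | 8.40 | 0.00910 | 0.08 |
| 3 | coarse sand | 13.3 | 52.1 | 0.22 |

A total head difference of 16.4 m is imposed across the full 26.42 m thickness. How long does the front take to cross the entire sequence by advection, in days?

With flow normal to the layers, continuity requires the same specific discharge q through every layer.
Σ(b_i/K_i) = 4.72/1.06 + 8.40/0.00910 + 13.3/52.1 = 927.8 d.
q = Δh / Σ(b_i/K_i) = 16.4 / 927.8 = 0.01768 m/day.
In each layer the seepage velocity is v_i = q/n_i, so the layer transit time is t_i = b_i·n_i / q:
  layer 1 (silty sand): t_1 = 4.72 × 0.12 / 0.01768 = 32.04 d
  layer 2 (sandy clay): t_2 = 8.40 × 0.08 / 0.01768 = 38.02 d
  layer 3 (coarse sand): t_3 = 13.3 × 0.22 / 0.01768 = 165.5 d
Total t = Σ t_i = 235.6 days.

236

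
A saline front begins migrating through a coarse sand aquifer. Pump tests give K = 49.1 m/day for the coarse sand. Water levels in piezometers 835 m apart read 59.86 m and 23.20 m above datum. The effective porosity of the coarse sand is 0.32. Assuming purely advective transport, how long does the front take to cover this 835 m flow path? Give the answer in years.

Hydraulic gradient i = (59.86 − 23.20) / 835 = 36.66 / 835 = 0.04390.
Darcy flux q = K · i = 49.10 × 0.04390 = 2.156 m/day.
Seepage velocity v = q / n_e = 2.156 / 0.32 = 6.737 m/day.
Travel time t = L / v = 835 / 6.737 = 124.0 days = 0.3394 years.

0.339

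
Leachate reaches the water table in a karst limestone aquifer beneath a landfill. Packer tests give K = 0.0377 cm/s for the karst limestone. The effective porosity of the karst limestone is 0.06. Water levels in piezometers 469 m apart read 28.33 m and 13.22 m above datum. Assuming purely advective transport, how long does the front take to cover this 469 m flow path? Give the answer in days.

Convert K: 0.0377 cm/s × 864 = 32.57 m/day.
Hydraulic gradient i = (28.33 − 13.22) / 469 = 15.11 / 469 = 0.03222.
Darcy flux q = K · i = 32.57 × 0.03222 = 1.049 m/day.
Seepage velocity v = q / n_e = 1.049 / 0.06 = 17.49 m/day.
Travel time t = L / v = 469 / 17.49 = 26.81 days.

26.8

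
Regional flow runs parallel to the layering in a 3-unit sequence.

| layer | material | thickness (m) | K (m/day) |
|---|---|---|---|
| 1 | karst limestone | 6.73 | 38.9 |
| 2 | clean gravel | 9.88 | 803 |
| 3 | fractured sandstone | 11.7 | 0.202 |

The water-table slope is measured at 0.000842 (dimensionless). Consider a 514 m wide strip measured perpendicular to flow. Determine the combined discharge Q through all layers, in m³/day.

3550

Flow is parallel to layering, so each bed carries its own Darcy discharge and the transmissivities add.
Σ(K_i·b_i) = 38.9×6.73 + 803×9.88 + 0.202×11.7 = 8198 m²/day.
Hydraulic gradient i = 0.000842.
Q = Σ(K_i·b_i) · W · i = 8198 × 514 × 0.0008420 = 3548 m³/day.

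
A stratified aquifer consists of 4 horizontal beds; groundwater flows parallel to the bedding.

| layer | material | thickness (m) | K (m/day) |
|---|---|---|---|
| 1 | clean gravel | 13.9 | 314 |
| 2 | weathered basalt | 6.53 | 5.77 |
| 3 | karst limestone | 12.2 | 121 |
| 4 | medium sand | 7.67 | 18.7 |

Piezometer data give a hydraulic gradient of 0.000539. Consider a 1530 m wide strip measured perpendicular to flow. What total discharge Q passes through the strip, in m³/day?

Flow is parallel to layering, so each bed carries its own Darcy discharge and the transmissivities add.
Σ(K_i·b_i) = 314×13.9 + 5.77×6.53 + 121×12.2 + 18.7×7.67 = 6022 m²/day.
Hydraulic gradient i = 0.000539.
Q = Σ(K_i·b_i) · W · i = 6022 × 1530 × 0.0005390 = 4966 m³/day.

4970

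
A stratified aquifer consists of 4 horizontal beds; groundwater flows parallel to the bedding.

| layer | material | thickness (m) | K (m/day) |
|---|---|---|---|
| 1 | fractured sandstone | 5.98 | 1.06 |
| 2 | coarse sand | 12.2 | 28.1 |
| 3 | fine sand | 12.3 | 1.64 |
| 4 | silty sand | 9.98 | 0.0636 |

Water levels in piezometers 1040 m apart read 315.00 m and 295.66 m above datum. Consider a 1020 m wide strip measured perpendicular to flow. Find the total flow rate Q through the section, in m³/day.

Flow is parallel to layering, so each bed carries its own Darcy discharge and the transmissivities add.
Σ(K_i·b_i) = 1.06×5.98 + 28.1×12.2 + 1.64×12.3 + 0.0636×9.98 = 370.0 m²/day.
Hydraulic gradient i = (315.00 − 295.66) / 1040 = 19.34 / 1040 = 0.01860.
Q = Σ(K_i·b_i) · W · i = 370.0 × 1020 × 0.01860 = 7018 m³/day.

7020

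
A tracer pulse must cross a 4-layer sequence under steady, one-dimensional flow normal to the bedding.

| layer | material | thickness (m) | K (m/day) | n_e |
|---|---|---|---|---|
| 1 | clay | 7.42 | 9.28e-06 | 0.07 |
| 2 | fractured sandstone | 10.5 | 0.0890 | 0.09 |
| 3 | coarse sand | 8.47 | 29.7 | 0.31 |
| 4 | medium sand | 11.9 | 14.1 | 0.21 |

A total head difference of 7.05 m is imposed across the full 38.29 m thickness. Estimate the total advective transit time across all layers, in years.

2050

With flow normal to the layers, continuity requires the same specific discharge q through every layer.
Σ(b_i/K_i) = 7.42/9.28e-06 + 10.5/0.0890 + 8.47/29.7 + 11.9/14.1 = 7.997e+05 d.
q = Δh / Σ(b_i/K_i) = 7.05 / 7.997e+05 = 8.816e-06 m/day.
In each layer the seepage velocity is v_i = q/n_i, so the layer transit time is t_i = b_i·n_i / q:
  layer 1 (clay): t_1 = 7.42 × 0.07 / 8.816e-06 = 58916 d
  layer 2 (fractured sandstone): t_2 = 10.5 × 0.09 / 8.816e-06 = 1.072e+05 d
  layer 3 (coarse sand): t_3 = 8.47 × 0.31 / 8.816e-06 = 2.978e+05 d
  layer 4 (medium sand): t_4 = 11.9 × 0.21 / 8.816e-06 = 2.835e+05 d
Total t = Σ t_i = 7.474e+05 days = 2046 years.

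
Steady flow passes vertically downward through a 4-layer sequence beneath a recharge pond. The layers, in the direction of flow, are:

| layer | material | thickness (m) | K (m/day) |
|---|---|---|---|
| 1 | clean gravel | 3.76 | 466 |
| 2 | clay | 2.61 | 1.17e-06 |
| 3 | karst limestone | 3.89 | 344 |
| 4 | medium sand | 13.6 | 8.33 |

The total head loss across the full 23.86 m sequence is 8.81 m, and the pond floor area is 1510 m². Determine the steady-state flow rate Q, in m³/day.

0.00596

Flow is perpendicular to layering, so the layers act in series and the equivalent K is the thickness-weighted harmonic mean.
Total thickness L = 3.76 + 2.61 + 3.89 + 13.6 = 23.86 m.
Σ(b_i/K_i) = 3.76/466 + 2.61/1.17e-06 + 3.89/344 + 13.6/8.33 = 2.231e+06 d.
K_eq = L / Σ(b_i/K_i) = 23.86 / 2.231e+06 = 1.070e-05 m/day.
Q = K_eq · A · (Δh/L) = 1.070e-05 × 1510 × (8.81/23.86) = 0.005963 m³/day.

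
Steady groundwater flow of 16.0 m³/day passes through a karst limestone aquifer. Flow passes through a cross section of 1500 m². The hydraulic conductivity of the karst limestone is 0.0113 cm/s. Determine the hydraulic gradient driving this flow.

0.00109

Convert K: 0.0113 cm/s × 864 = 9.763 m/day.
From Q = K·A·i, i = Q / (K·A) = 16.0 / (9.763 × 1500) = 0.001093.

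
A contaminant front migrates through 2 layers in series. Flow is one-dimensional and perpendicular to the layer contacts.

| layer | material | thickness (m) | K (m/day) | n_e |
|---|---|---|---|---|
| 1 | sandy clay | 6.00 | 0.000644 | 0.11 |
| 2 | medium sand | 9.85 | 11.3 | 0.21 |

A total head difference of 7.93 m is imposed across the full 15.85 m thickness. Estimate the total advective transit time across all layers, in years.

With flow normal to the layers, continuity requires the same specific discharge q through every layer.
Σ(b_i/K_i) = 6.00/0.000644 + 9.85/11.3 = 9318 d.
q = Δh / Σ(b_i/K_i) = 7.93 / 9318 = 0.0008511 m/day.
In each layer the seepage velocity is v_i = q/n_i, so the layer transit time is t_i = b_i·n_i / q:
  layer 1 (sandy clay): t_1 = 6.00 × 0.11 / 0.0008511 = 775.5 d
  layer 2 (medium sand): t_2 = 9.85 × 0.21 / 0.0008511 = 2430 d
Total t = Σ t_i = 3206 days = 8.777 years.

8.78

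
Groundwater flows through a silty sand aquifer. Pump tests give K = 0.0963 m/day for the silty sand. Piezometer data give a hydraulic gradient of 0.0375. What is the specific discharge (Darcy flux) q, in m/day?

0.00361

Hydraulic gradient i = 0.0375.
Specific discharge q = K · i = 0.09630 × 0.03750 = 0.003611 m/day.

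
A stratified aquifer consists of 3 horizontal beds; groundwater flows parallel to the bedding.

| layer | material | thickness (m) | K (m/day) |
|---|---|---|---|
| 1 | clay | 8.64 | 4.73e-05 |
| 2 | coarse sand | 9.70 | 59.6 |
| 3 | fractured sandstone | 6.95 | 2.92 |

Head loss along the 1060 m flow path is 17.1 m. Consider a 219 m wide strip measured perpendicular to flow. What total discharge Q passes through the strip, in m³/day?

2110

Flow is parallel to layering, so each bed carries its own Darcy discharge and the transmissivities add.
Σ(K_i·b_i) = 4.73e-05×8.64 + 59.6×9.70 + 2.92×6.95 = 598.4 m²/day.
Hydraulic gradient i = Δh / L = 17.1 / 1060 = 0.01613.
Q = Σ(K_i·b_i) · W · i = 598.4 × 219 × 0.01613 = 2114 m³/day.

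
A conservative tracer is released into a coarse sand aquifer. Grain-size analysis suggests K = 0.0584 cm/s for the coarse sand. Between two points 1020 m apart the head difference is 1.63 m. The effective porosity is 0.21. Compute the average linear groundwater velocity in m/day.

Convert K: 0.0584 cm/s × 864 = 50.46 m/day.
Hydraulic gradient i = Δh / L = 1.63 / 1020 = 0.001598.
Darcy flux q = K · i = 50.46 × 0.001598 = 0.08063 m/day.
Seepage velocity v = q / n_e = 0.08063 / 0.21 = 0.3840 m/day.

0.384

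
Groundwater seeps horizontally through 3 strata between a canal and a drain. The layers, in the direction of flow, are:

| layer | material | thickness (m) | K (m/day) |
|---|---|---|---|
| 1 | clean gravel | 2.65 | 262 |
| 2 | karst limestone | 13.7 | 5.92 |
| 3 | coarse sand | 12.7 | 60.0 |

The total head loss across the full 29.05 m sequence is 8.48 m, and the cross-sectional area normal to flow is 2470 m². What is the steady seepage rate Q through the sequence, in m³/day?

Flow is perpendicular to layering, so the layers act in series and the equivalent K is the thickness-weighted harmonic mean.
Total thickness L = 2.65 + 13.7 + 12.7 = 29.05 m.
Σ(b_i/K_i) = 2.65/262 + 13.7/5.92 + 12.7/60.0 = 2.536 d.
K_eq = L / Σ(b_i/K_i) = 29.05 / 2.536 = 11.46 m/day.
Q = K_eq · A · (Δh/L) = 11.46 × 2470 × (8.48/29.05) = 8259 m³/day.

8260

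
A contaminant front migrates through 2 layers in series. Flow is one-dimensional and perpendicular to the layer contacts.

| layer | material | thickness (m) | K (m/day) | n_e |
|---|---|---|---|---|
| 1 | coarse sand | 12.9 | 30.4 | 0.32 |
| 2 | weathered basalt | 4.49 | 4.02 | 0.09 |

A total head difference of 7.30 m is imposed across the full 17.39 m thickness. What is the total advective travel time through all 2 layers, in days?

0.957

With flow normal to the layers, continuity requires the same specific discharge q through every layer.
Σ(b_i/K_i) = 12.9/30.4 + 4.49/4.02 = 1.541 d.
q = Δh / Σ(b_i/K_i) = 7.30 / 1.541 = 4.736 m/day.
In each layer the seepage velocity is v_i = q/n_i, so the layer transit time is t_i = b_i·n_i / q:
  layer 1 (coarse sand): t_1 = 12.9 × 0.32 / 4.736 = 0.8715 d
  layer 2 (weathered basalt): t_2 = 4.49 × 0.09 / 4.736 = 0.08532 d
Total t = Σ t_i = 0.9569 days.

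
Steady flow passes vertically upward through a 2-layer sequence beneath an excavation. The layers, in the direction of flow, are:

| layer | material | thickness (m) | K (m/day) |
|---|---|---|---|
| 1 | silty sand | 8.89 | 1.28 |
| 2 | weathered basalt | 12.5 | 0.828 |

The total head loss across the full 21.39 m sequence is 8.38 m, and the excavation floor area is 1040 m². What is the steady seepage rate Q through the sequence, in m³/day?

Flow is perpendicular to layering, so the layers act in series and the equivalent K is the thickness-weighted harmonic mean.
Total thickness L = 8.89 + 12.5 = 21.39 m.
Σ(b_i/K_i) = 8.89/1.28 + 12.5/0.828 = 22.04 d.
K_eq = L / Σ(b_i/K_i) = 21.39 / 22.04 = 0.9704 m/day.
Q = K_eq · A · (Δh/L) = 0.9704 × 1040 × (8.38/21.39) = 395.4 m³/day.

395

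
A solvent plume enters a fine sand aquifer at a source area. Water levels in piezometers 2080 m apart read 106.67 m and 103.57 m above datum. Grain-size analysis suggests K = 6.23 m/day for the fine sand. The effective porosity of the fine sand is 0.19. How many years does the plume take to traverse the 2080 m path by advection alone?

117

Hydraulic gradient i = (106.67 − 103.57) / 2080 = 3.1 / 2080 = 0.001490.
Darcy flux q = K · i = 6.230 × 0.001490 = 0.009285 m/day.
Seepage velocity v = q / n_e = 0.009285 / 0.19 = 0.04887 m/day.
Travel time t = L / v = 2080 / 0.04887 = 42563 days = 116.5 years.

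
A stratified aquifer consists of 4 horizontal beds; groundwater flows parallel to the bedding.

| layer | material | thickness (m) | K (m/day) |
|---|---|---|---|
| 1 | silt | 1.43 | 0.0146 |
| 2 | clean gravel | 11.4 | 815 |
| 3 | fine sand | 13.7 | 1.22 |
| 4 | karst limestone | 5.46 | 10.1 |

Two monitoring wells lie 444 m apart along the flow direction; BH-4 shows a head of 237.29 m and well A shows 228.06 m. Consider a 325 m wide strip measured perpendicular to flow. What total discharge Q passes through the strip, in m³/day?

63300

Flow is parallel to layering, so each bed carries its own Darcy discharge and the transmissivities add.
Σ(K_i·b_i) = 0.0146×1.43 + 815×11.4 + 1.22×13.7 + 10.1×5.46 = 9363 m²/day.
Hydraulic gradient i = (237.29 − 228.06) / 444 = 9.23 / 444 = 0.02079.
Q = Σ(K_i·b_i) · W · i = 9363 × 325 × 0.02079 = 63257 m³/day.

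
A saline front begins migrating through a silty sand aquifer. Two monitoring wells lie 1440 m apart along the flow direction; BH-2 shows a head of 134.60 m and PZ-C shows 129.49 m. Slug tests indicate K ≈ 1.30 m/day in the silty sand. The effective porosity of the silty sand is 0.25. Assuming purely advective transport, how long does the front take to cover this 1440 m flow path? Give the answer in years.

Hydraulic gradient i = (134.60 − 129.49) / 1440 = 5.11 / 1440 = 0.003549.
Darcy flux q = K · i = 1.300 × 0.003549 = 0.004613 m/day.
Seepage velocity v = q / n_e = 0.004613 / 0.25 = 0.01845 m/day.
Travel time t = L / v = 1440 / 0.01845 = 78037 days = 213.7 years.

214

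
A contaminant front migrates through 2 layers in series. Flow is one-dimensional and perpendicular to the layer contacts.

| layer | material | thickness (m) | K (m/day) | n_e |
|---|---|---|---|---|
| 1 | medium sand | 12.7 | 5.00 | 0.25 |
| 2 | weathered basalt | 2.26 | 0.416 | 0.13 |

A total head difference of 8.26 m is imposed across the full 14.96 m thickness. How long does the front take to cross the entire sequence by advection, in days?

3.35

With flow normal to the layers, continuity requires the same specific discharge q through every layer.
Σ(b_i/K_i) = 12.7/5.00 + 2.26/0.416 = 7.973 d.
q = Δh / Σ(b_i/K_i) = 8.26 / 7.973 = 1.036 m/day.
In each layer the seepage velocity is v_i = q/n_i, so the layer transit time is t_i = b_i·n_i / q:
  layer 1 (medium sand): t_1 = 12.7 × 0.25 / 1.036 = 3.065 d
  layer 2 (weathered basalt): t_2 = 2.26 × 0.13 / 1.036 = 0.2836 d
Total t = Σ t_i = 3.348 days.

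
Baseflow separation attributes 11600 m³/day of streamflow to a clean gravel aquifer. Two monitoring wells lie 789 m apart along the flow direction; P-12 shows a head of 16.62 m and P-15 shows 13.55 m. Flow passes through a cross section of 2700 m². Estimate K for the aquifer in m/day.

1100

Hydraulic gradient i = (16.62 − 13.55) / 789 = 3.07 / 789 = 0.003891.
From Q = K·A·i, K = Q / (A·i) = 11600 / (2700 × 0.003891) = 1104 m/day.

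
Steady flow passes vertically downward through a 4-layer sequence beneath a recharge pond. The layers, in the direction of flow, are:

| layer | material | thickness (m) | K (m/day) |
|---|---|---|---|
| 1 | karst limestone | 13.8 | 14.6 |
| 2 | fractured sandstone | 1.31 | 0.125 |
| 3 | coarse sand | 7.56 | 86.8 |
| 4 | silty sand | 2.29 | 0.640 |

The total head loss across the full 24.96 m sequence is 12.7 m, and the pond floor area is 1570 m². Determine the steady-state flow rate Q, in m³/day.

1320

Flow is perpendicular to layering, so the layers act in series and the equivalent K is the thickness-weighted harmonic mean.
Total thickness L = 13.8 + 1.31 + 7.56 + 2.29 = 24.96 m.
Σ(b_i/K_i) = 13.8/14.6 + 1.31/0.125 + 7.56/86.8 + 2.29/0.640 = 15.09 d.
K_eq = L / Σ(b_i/K_i) = 24.96 / 15.09 = 1.654 m/day.
Q = K_eq · A · (Δh/L) = 1.654 × 1570 × (12.7/24.96) = 1321 m³/day.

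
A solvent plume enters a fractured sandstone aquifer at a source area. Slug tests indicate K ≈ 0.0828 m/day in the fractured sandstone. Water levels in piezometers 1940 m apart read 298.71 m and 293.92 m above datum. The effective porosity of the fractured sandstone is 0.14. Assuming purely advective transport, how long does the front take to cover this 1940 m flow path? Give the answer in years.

3640

Hydraulic gradient i = (298.71 − 293.92) / 1940 = 4.79 / 1940 = 0.002469.
Darcy flux q = K · i = 0.08280 × 0.002469 = 0.0002044 m/day.
Seepage velocity v = q / n_e = 0.0002044 / 0.14 = 0.001460 m/day.
Travel time t = L / v = 1940 / 0.001460 = 1.329e+06 days = 3637 years.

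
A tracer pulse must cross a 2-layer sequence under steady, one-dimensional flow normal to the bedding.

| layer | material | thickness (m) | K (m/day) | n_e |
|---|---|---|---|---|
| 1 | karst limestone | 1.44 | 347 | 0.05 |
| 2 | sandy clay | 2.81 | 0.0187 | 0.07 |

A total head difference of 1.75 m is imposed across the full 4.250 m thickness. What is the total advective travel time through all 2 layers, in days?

23.1

With flow normal to the layers, continuity requires the same specific discharge q through every layer.
Σ(b_i/K_i) = 1.44/347 + 2.81/0.0187 = 150.3 d.
q = Δh / Σ(b_i/K_i) = 1.75 / 150.3 = 0.01165 m/day.
In each layer the seepage velocity is v_i = q/n_i, so the layer transit time is t_i = b_i·n_i / q:
  layer 1 (karst limestone): t_1 = 1.44 × 0.05 / 0.01165 = 6.183 d
  layer 2 (sandy clay): t_2 = 2.81 × 0.07 / 0.01165 = 16.89 d
Total t = Σ t_i = 23.07 days.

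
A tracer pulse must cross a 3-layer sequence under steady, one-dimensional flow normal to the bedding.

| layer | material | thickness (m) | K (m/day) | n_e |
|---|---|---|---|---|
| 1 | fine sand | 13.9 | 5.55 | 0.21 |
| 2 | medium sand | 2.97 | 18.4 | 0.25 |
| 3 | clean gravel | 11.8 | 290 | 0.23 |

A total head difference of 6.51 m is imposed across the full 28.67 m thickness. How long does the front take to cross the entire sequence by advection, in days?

2.65

With flow normal to the layers, continuity requires the same specific discharge q through every layer.
Σ(b_i/K_i) = 13.9/5.55 + 2.97/18.4 + 11.8/290 = 2.707 d.
q = Δh / Σ(b_i/K_i) = 6.51 / 2.707 = 2.405 m/day.
In each layer the seepage velocity is v_i = q/n_i, so the layer transit time is t_i = b_i·n_i / q:
  layer 1 (fine sand): t_1 = 13.9 × 0.21 / 2.405 = 1.214 d
  layer 2 (medium sand): t_2 = 2.97 × 0.25 / 2.405 = 0.3087 d
  layer 3 (clean gravel): t_3 = 11.8 × 0.23 / 2.405 = 1.128 d
Total t = Σ t_i = 2.651 days.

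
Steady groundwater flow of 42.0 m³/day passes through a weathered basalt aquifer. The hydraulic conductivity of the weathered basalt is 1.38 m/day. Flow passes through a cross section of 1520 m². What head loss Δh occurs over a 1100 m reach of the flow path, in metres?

22.0

From Q = K·A·i, i = Q / (K·A) = 42.0 / (1.380 × 1520) = 0.02002.
Head loss Δh = i · L = 0.02002 × 1100 = 22.03 m.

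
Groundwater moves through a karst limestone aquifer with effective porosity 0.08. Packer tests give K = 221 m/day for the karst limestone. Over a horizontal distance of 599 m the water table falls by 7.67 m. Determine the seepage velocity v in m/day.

Hydraulic gradient i = Δh / L = 7.67 / 599 = 0.01280.
Darcy flux q = K · i = 221.0 × 0.01280 = 2.830 m/day.
Seepage velocity v = q / n_e = 2.830 / 0.08 = 35.37 m/day.

35.4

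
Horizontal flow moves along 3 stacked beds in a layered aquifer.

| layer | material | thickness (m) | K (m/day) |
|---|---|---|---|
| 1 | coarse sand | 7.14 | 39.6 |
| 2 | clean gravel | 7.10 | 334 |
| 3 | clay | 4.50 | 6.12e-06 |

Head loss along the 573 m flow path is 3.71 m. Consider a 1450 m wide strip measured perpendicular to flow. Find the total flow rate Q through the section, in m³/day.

Flow is parallel to layering, so each bed carries its own Darcy discharge and the transmissivities add.
Σ(K_i·b_i) = 39.6×7.14 + 334×7.10 + 6.12e-06×4.50 = 2654 m²/day.
Hydraulic gradient i = Δh / L = 3.71 / 573 = 0.006475.
Q = Σ(K_i·b_i) · W · i = 2654 × 1450 × 0.006475 = 24918 m³/day.

24900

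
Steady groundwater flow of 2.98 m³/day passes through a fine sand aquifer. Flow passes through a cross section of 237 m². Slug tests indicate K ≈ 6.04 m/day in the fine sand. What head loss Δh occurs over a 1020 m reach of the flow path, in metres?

2.12

From Q = K·A·i, i = Q / (K·A) = 2.98 / (6.040 × 237.0) = 0.002082.
Head loss Δh = i · L = 0.002082 × 1020 = 2.123 m.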